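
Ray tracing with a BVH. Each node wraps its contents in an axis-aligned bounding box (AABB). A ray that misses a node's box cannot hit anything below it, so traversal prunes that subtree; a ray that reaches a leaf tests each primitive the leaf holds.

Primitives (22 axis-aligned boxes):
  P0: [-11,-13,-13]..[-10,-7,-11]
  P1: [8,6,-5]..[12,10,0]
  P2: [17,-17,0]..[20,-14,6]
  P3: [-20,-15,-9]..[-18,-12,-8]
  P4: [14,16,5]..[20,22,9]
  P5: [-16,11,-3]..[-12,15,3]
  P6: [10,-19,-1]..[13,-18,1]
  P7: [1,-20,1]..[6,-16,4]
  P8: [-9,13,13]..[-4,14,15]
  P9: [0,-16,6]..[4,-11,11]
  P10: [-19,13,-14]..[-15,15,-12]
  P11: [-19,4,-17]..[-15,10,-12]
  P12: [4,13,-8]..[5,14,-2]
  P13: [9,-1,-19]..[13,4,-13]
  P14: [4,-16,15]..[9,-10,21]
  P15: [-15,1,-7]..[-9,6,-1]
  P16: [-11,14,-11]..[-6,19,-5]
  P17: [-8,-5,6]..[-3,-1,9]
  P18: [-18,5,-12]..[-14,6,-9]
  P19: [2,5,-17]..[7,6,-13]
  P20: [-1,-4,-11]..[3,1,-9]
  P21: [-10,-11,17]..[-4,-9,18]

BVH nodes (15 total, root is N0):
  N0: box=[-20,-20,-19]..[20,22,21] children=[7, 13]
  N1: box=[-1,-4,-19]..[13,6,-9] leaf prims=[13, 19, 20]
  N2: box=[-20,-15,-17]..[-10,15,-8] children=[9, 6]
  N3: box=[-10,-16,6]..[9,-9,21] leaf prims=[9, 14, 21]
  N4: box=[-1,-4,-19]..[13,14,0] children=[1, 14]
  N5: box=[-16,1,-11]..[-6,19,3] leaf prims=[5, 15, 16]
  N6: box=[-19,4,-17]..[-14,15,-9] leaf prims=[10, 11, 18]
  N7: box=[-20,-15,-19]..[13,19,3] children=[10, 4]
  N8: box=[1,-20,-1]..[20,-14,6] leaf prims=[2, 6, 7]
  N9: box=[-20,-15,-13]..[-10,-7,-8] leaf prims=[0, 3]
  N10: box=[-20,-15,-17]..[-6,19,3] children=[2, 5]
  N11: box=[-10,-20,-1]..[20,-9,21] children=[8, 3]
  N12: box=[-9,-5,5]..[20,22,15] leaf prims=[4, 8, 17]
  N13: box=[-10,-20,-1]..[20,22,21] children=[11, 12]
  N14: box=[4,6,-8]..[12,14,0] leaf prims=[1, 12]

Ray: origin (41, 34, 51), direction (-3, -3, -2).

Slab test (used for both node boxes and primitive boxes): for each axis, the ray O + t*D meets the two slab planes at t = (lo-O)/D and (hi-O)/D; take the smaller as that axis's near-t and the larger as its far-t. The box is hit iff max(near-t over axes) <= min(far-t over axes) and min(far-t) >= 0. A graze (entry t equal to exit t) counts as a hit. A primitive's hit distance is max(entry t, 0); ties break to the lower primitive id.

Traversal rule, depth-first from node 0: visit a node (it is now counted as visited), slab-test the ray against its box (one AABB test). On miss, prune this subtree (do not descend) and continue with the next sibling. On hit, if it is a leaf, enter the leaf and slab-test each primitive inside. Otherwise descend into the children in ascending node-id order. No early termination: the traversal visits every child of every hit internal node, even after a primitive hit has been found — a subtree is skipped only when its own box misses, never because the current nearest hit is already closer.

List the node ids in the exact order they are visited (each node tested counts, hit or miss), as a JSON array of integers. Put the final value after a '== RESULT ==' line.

Trace the traversal:
N0 x:[7,61/3] y:[4,18] z:[15,35] -> hit [15,18], descend [7, 13]
  N7 x:[28/3,61/3] y:[5,49/3] z:[24,35] -> miss, prune
  N13 x:[7,17] y:[4,18] z:[15,26] -> hit [15,17], descend [11, 12]
    N11 x:[7,17] y:[43/3,18] z:[15,26] -> hit [15,17], descend [3, 8]
      N3 x:[32/3,17] y:[43/3,50/3] z:[15,45/2] -> hit [15,50/3] leaf, test {P9(miss), P14(miss), P21(miss)}
      N8 x:[7,40/3] y:[16,18] z:[45/2,26] -> miss, prune
    N12 x:[7,50/3] y:[4,13] z:[18,23] -> miss, prune

7 AABB tests over nodes [0, 7, 13, 11, 3, 8, 12]; 1 leaf entered; closest miss.

== RESULT ==
[0, 7, 13, 11, 3, 8, 12]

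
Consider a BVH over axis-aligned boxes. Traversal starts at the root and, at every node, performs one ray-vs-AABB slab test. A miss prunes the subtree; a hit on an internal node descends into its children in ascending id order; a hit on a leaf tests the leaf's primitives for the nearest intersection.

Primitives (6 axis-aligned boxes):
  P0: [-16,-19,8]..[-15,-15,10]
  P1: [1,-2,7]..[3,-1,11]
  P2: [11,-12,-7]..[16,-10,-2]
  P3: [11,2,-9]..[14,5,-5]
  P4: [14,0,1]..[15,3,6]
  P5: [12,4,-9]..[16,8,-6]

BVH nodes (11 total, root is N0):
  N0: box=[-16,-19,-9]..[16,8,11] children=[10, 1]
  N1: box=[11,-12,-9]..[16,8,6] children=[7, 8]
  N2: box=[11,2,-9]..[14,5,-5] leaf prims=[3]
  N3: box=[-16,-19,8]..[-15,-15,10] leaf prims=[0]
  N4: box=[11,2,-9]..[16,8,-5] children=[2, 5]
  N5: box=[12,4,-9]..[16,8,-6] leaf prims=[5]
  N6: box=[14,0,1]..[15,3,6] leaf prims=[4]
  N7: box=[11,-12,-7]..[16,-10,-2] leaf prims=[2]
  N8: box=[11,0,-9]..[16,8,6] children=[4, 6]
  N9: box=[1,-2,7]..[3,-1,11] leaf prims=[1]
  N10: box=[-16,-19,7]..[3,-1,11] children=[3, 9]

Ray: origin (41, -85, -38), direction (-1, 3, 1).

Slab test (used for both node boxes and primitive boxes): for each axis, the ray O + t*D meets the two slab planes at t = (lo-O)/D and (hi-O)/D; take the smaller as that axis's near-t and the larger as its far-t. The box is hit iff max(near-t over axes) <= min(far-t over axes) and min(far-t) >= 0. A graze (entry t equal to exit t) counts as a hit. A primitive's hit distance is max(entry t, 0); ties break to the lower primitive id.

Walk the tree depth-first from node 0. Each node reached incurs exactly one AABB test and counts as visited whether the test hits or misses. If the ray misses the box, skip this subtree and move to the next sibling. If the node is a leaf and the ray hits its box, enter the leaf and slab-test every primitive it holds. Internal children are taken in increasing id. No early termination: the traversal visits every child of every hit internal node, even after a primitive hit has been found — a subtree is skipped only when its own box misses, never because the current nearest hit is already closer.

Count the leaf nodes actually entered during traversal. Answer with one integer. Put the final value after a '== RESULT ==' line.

Trace the traversal:
N0 x:[25,57] y:[22,31] z:[29,49] -> hit [29,31], descend [1, 10]
  N1 x:[25,30] y:[73/3,31] z:[29,44] -> hit [29,30], descend [7, 8]
    N7 x:[25,30] y:[73/3,25] z:[31,36] -> miss, prune
    N8 x:[25,30] y:[85/3,31] z:[29,44] -> hit [29,30], descend [4, 6]
      N4 x:[25,30] y:[29,31] z:[29,33] -> hit [29,30], descend [2, 5]
        N2 x:[27,30] y:[29,30] z:[29,33] -> hit [29,30] leaf, test {P3@t=29}
        N5 x:[25,29] y:[89/3,31] z:[29,32] -> miss, prune
      N6 x:[26,27] y:[85/3,88/3] z:[39,44] -> miss, prune
  N10 x:[38,57] y:[22,28] z:[45,49] -> miss, prune

9 AABB tests over nodes [0, 1, 7, 8, 4, 2, 5, 6, 10]; 1 leaf entered; closest P3.

== RESULT ==
1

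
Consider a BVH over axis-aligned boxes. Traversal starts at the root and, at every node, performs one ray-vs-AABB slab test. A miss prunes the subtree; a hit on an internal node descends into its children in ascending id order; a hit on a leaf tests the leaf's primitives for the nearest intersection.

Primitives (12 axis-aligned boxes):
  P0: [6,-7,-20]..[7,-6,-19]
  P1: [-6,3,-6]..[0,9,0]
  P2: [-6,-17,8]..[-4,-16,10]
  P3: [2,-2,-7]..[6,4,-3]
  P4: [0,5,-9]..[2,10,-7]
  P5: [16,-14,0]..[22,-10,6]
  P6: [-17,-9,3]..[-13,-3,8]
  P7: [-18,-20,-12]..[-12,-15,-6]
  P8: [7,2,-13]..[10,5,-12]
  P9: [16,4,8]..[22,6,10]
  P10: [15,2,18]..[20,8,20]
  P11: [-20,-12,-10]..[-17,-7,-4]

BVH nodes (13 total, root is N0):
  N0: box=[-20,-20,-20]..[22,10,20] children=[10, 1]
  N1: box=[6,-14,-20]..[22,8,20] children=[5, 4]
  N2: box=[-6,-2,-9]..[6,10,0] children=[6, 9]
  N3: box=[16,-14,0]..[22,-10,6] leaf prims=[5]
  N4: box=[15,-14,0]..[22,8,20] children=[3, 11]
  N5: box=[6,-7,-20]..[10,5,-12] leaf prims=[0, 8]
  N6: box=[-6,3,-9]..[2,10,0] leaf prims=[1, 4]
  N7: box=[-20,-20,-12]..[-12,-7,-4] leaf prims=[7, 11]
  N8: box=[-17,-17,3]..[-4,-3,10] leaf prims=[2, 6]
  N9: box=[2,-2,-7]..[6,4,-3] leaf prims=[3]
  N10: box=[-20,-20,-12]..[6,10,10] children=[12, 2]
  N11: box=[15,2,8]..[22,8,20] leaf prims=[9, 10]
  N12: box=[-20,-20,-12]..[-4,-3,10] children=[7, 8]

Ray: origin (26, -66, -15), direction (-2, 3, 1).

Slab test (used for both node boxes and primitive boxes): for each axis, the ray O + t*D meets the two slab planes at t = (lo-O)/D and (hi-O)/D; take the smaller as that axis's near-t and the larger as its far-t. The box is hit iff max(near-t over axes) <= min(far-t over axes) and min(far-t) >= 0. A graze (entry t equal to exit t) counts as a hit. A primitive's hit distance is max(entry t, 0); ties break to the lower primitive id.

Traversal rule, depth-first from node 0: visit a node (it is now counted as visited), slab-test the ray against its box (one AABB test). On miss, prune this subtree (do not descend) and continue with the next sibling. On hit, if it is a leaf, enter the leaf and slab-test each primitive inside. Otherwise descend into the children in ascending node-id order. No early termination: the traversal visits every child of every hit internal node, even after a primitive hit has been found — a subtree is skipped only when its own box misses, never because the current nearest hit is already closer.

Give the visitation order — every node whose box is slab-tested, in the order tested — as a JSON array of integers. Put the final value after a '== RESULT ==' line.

Walk:
N0 x:[2,23] y:[46/3,76/3] z:[-5,35] -> hit [46/3,23], descend [1, 10]
  N1 x:[2,10] y:[52/3,74/3] z:[-5,35] -> miss, prune
  N10 x:[10,23] y:[46/3,76/3] z:[3,25] -> hit [46/3,23], descend [2, 12]
    N2 x:[10,16] y:[64/3,76/3] z:[6,15] -> miss, prune
    N12 x:[15,23] y:[46/3,21] z:[3,25] -> hit [46/3,21], descend [7, 8]
      N7 x:[19,23] y:[46/3,59/3] z:[3,11] -> miss, prune
      N8 x:[15,43/2] y:[49/3,21] z:[18,25] -> hit [18,21] leaf, test {P2(miss), P6@t=39/2}

order=[0, 1, 10, 2, 12, 7, 8]  |boxes|=7  |leaves|=1  hit=P6

== RESULT ==
[0, 1, 10, 2, 12, 7, 8]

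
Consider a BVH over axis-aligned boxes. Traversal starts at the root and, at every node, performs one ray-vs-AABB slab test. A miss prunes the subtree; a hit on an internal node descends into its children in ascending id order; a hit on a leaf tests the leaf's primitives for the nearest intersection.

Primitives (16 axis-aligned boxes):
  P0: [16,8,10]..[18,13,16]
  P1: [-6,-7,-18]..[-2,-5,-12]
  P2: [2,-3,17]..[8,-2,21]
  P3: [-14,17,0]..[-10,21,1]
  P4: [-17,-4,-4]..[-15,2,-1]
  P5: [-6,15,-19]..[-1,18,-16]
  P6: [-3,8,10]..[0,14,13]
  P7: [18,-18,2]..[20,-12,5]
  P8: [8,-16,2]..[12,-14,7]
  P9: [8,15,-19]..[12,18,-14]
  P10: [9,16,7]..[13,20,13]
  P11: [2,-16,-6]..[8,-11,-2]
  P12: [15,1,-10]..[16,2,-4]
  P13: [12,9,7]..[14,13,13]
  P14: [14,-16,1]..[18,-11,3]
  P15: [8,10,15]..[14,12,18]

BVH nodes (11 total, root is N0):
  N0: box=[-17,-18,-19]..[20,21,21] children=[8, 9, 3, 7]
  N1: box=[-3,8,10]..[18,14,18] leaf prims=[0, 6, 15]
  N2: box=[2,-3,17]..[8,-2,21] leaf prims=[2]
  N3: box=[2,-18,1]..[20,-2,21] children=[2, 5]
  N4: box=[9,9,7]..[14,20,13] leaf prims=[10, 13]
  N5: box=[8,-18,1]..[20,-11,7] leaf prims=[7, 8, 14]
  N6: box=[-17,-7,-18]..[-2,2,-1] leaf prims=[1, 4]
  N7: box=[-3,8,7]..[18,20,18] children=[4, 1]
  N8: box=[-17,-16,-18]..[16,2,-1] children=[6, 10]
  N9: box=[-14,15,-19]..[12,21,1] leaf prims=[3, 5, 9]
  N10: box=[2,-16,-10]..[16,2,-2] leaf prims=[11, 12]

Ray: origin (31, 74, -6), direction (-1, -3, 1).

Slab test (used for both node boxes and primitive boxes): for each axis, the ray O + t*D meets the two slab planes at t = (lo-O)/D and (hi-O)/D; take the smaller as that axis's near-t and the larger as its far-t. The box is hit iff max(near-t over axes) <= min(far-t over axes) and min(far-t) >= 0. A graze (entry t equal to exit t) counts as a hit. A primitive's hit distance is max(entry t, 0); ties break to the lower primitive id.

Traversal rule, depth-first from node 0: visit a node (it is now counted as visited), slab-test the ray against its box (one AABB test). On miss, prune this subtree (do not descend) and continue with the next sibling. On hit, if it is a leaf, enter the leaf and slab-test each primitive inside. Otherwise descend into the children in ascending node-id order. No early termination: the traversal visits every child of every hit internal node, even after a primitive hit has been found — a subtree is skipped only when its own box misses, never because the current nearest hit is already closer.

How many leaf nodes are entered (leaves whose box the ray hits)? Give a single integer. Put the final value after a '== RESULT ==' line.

Traverse from the root:
N0 x:[11,48] y:[53/3,92/3] z:[-13,27] -> hit [53/3,27], descend [3, 7, 8, 9]
  N3 x:[11,29] y:[76/3,92/3] z:[7,27] -> hit [76/3,27], descend [2, 5]
    N2 x:[23,29] y:[76/3,77/3] z:[23,27] -> hit [76/3,77/3] leaf, test {P2@t=76/3}
    N5 x:[11,23] y:[85/3,92/3] z:[7,13] -> miss, prune
  N7 x:[13,34] y:[18,22] z:[13,24] -> hit [18,22], descend [1, 4]
    N1 x:[13,34] y:[20,22] z:[16,24] -> hit [20,22] leaf, test {P0(miss), P6(miss), P15@t=21}
    N4 x:[17,22] y:[18,65/3] z:[13,19] -> hit [18,19] leaf, test {P10@t=18, P13(miss)}
  N8 x:[15,48] y:[24,30] z:[-12,5] -> miss, prune
  N9 x:[19,45] y:[53/3,59/3] z:[-13,7] -> miss, prune

order=[0, 3, 2, 5, 7, 1, 4, 8, 9]  |boxes|=9  |leaves|=3  hit=P10

== RESULT ==
3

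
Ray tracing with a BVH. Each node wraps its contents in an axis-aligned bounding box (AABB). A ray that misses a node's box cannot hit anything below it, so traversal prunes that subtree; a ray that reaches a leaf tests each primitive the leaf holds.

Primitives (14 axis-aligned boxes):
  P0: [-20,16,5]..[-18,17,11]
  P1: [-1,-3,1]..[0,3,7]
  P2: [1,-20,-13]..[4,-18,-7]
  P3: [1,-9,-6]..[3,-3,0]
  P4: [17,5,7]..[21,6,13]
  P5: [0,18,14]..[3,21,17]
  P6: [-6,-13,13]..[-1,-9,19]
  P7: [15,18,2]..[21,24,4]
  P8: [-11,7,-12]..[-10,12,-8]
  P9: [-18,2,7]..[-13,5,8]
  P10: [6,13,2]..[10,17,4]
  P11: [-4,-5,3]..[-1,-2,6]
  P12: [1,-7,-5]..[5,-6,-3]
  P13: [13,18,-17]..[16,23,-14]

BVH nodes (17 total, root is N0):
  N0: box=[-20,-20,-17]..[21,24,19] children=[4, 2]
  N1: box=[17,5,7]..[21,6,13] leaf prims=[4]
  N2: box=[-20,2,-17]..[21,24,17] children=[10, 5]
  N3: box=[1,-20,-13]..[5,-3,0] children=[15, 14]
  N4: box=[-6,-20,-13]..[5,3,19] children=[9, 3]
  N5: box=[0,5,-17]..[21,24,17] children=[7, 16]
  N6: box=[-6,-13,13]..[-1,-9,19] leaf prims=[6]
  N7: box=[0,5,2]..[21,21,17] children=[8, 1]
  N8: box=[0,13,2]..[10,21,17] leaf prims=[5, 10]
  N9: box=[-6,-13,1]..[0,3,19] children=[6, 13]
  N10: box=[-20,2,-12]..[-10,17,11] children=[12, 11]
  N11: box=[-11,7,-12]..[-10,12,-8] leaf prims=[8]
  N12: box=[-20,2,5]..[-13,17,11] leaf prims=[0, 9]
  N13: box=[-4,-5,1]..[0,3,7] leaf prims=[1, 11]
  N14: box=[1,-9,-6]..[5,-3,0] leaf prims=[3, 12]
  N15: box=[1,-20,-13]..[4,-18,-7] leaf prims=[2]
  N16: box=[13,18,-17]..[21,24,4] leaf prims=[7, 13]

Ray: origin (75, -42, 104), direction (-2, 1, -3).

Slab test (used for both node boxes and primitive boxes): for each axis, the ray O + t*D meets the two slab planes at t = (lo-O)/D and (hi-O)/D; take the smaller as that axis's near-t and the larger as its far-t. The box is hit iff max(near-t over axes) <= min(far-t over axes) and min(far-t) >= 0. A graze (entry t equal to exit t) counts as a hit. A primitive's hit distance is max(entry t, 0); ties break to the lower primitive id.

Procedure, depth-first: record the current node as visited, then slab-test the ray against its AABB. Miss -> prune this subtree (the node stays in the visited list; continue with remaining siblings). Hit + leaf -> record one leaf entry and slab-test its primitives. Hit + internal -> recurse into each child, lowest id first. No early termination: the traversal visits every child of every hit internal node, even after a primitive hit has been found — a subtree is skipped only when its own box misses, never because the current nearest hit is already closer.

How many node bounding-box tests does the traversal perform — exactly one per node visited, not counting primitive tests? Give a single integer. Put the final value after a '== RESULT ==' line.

Traverse from the root:
N0 x:[27,95/2] y:[22,66] z:[85/3,121/3] -> hit [85/3,121/3], descend [2, 4]
  N2 x:[27,95/2] y:[44,66] z:[29,121/3] -> miss, prune
  N4 x:[35,81/2] y:[22,45] z:[85/3,39] -> hit [35,39], descend [3, 9]
    N3 x:[35,37] y:[22,39] z:[104/3,39] -> hit [35,37], descend [14, 15]
      N14 x:[35,37] y:[33,39] z:[104/3,110/3] -> hit [35,110/3] leaf, test {P3@t=36, P12@t=107/3}
      N15 x:[71/2,37] y:[22,24] z:[37,39] -> miss, prune
    N9 x:[75/2,81/2] y:[29,45] z:[85/3,103/3] -> miss, prune

7 AABB tests over nodes [0, 2, 4, 3, 14, 15, 9]; 1 leaf entered; closest P12.

== RESULT ==
7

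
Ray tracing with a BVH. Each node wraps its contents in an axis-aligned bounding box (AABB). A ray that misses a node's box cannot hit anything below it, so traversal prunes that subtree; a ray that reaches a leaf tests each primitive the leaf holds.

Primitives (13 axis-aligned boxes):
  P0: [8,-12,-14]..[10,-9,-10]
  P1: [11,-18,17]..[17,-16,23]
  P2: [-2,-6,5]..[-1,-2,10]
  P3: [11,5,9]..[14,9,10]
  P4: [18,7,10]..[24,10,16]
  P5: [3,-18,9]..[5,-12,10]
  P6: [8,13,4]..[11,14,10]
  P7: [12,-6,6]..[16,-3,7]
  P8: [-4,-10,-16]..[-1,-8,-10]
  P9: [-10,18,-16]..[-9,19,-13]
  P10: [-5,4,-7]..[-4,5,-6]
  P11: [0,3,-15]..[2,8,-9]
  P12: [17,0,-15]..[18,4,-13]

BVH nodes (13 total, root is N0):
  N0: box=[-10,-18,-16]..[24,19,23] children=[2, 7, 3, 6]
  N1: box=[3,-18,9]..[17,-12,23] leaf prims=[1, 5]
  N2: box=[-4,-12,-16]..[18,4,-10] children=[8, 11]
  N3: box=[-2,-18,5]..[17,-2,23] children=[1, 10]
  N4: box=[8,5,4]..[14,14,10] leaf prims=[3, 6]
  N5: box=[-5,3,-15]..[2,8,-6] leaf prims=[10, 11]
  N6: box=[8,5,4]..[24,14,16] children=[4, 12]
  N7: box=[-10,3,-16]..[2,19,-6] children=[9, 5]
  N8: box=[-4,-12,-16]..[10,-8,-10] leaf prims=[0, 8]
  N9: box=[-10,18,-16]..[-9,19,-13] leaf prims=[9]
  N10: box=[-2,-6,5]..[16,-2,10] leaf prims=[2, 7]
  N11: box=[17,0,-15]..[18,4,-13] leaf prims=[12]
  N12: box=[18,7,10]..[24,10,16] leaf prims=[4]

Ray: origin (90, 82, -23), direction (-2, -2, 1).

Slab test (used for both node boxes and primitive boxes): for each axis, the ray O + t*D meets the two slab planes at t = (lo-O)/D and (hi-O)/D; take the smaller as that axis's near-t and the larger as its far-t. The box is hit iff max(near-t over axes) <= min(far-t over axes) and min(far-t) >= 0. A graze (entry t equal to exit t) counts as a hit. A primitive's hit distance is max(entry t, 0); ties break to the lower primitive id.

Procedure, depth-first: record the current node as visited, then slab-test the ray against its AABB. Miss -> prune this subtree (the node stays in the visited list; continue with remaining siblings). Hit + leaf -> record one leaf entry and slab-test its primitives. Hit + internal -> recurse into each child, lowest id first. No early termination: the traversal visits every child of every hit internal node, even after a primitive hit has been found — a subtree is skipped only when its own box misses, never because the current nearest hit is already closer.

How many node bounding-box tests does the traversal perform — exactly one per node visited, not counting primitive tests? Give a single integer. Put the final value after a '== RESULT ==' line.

Walk:
N0 x:[33,50] y:[63/2,50] z:[7,46] -> hit [33,46], descend [2, 3, 6, 7]
  N2 x:[36,47] y:[39,47] z:[7,13] -> miss, prune
  N3 x:[73/2,46] y:[42,50] z:[28,46] -> hit [42,46], descend [1, 10]
    N1 x:[73/2,87/2] y:[47,50] z:[32,46] -> miss, prune
    N10 x:[37,46] y:[42,44] z:[28,33] -> miss, prune
  N6 x:[33,41] y:[34,77/2] z:[27,39] -> hit [34,77/2], descend [4, 12]
    N4 x:[38,41] y:[34,77/2] z:[27,33] -> miss, prune
    N12 x:[33,36] y:[36,75/2] z:[33,39] -> hit [36,36] leaf, test {P4@t=36}
  N7 x:[44,50] y:[63/2,79/2] z:[7,17] -> miss, prune

9 AABB tests over nodes [0, 2, 3, 1, 10, 6, 4, 12, 7]; 1 leaf entered; closest P4.

== RESULT ==
9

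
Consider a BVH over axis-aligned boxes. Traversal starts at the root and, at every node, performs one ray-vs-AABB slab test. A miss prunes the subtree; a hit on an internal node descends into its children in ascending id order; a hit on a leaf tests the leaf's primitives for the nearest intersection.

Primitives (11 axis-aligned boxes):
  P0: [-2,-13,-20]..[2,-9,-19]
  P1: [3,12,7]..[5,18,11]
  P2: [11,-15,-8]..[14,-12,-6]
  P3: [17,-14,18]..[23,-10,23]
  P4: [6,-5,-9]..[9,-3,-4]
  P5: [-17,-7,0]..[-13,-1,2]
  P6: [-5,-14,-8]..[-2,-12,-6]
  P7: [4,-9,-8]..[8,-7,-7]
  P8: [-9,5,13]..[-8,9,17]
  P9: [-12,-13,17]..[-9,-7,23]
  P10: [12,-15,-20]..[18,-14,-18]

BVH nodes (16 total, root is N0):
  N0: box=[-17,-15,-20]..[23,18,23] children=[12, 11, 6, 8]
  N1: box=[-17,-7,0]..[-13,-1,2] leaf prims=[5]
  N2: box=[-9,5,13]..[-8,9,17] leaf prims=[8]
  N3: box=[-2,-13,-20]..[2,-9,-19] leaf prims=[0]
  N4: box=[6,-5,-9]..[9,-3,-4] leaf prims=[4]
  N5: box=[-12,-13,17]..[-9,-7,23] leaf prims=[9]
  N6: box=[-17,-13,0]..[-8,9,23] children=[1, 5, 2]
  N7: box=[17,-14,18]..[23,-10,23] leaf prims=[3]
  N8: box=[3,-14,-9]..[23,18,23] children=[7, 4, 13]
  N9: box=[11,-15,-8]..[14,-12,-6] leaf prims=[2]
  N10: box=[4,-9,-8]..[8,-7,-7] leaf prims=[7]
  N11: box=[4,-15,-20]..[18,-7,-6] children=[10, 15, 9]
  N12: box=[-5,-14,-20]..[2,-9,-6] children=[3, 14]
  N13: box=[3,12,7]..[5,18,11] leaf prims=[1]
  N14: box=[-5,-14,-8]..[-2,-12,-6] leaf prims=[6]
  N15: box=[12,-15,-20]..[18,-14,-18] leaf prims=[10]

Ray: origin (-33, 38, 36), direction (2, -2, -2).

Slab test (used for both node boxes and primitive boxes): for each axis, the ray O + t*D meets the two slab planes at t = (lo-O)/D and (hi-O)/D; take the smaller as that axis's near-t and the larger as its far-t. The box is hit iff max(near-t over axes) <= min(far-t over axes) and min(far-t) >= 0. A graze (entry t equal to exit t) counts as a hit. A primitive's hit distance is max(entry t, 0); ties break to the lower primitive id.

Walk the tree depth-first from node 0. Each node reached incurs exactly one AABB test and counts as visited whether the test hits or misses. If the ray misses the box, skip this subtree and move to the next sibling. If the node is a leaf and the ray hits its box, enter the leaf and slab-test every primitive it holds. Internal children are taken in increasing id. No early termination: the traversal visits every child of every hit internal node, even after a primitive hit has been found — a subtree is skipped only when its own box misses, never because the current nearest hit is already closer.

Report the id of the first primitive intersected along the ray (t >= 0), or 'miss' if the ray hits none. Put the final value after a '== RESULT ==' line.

Walk:
N0 x:[8,28] y:[10,53/2] z:[13/2,28] -> hit [10,53/2], descend [6, 8, 11, 12]
  N6 x:[8,25/2] y:[29/2,51/2] z:[13/2,18] -> miss, prune
  N8 x:[18,28] y:[10,26] z:[13/2,45/2] -> hit [18,45/2], descend [4, 7, 13]
    N4 x:[39/2,21] y:[41/2,43/2] z:[20,45/2] -> hit [41/2,21] leaf, test {P4@t=41/2}
    N7 x:[25,28] y:[24,26] z:[13/2,9] -> miss, prune
    N13 x:[18,19] y:[10,13] z:[25/2,29/2] -> miss, prune
  N11 x:[37/2,51/2] y:[45/2,53/2] z:[21,28] -> hit [45/2,51/2], descend [9, 10, 15]
    N9 x:[22,47/2] y:[25,53/2] z:[21,22] -> miss, prune
    N10 x:[37/2,41/2] y:[45/2,47/2] z:[43/2,22] -> miss, prune
    N15 x:[45/2,51/2] y:[26,53/2] z:[27,28] -> miss, prune
  N12 x:[14,35/2] y:[47/2,26] z:[21,28] -> miss, prune

order=[0, 6, 8, 4, 7, 13, 11, 9, 10, 15, 12]  |boxes|=11  |leaves|=1  hit=P4

== RESULT ==
4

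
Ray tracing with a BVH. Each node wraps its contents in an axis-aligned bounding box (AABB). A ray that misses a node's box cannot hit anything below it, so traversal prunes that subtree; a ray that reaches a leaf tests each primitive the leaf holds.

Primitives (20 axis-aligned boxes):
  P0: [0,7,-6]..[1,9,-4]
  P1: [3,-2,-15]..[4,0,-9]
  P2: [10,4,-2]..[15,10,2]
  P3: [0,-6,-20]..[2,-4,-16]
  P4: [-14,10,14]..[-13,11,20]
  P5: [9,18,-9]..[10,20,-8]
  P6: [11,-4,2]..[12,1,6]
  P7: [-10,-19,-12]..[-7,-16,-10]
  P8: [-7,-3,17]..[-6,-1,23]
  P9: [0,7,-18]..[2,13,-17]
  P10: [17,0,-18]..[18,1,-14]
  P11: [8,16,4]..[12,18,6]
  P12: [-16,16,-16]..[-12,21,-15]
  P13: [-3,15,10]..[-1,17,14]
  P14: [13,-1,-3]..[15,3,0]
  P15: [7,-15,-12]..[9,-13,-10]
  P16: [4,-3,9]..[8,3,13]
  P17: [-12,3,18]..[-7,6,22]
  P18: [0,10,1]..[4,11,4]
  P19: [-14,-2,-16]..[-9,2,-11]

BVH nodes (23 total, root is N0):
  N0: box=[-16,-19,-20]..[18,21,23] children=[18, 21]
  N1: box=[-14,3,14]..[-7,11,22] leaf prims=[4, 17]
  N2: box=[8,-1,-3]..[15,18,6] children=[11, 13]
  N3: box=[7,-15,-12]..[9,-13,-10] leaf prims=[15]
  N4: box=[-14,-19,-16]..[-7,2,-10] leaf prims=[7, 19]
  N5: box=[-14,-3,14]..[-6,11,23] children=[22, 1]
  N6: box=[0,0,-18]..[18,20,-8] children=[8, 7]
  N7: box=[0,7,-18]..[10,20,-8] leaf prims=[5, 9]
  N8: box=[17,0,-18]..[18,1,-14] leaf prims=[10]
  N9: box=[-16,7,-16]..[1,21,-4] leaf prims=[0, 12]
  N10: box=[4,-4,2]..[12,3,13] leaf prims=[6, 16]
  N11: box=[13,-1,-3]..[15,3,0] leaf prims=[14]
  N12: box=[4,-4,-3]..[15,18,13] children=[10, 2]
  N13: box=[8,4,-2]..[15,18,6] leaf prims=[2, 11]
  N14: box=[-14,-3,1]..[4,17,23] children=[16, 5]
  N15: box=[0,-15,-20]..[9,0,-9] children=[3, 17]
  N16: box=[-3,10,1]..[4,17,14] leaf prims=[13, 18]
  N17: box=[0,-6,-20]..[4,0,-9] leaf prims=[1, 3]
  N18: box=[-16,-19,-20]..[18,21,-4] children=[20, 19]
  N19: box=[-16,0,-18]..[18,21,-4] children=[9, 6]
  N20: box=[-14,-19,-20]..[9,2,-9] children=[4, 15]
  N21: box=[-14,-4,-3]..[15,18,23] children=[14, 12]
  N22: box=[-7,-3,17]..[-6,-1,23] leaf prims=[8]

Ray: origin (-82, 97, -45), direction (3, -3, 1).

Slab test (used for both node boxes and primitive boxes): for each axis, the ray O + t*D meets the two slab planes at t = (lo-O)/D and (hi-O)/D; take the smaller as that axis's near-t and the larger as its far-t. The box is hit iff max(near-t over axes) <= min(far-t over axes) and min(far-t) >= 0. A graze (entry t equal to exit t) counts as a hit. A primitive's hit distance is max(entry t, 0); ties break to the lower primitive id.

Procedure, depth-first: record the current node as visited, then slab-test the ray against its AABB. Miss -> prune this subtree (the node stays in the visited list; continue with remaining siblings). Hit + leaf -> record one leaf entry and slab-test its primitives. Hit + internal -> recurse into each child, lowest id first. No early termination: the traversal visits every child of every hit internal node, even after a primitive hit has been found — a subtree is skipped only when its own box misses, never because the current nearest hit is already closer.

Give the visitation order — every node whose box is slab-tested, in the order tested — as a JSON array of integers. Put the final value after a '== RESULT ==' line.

Traverse from the root:
N0 x:[22,100/3] y:[76/3,116/3] z:[25,68] -> hit [76/3,100/3], descend [18, 21]
  N18 x:[22,100/3] y:[76/3,116/3] z:[25,41] -> hit [76/3,100/3], descend [19, 20]
    N19 x:[22,100/3] y:[76/3,97/3] z:[27,41] -> hit [27,97/3], descend [6, 9]
      N6 x:[82/3,100/3] y:[77/3,97/3] z:[27,37] -> hit [82/3,97/3], descend [7, 8]
        N7 x:[82/3,92/3] y:[77/3,30] z:[27,37] -> hit [82/3,30] leaf, test {P5(miss), P9@t=28}
        N8 x:[33,100/3] y:[32,97/3] z:[27,31] -> miss, prune
      N9 x:[22,83/3] y:[76/3,30] z:[29,41] -> miss, prune
    N20 x:[68/3,91/3] y:[95/3,116/3] z:[25,36] -> miss, prune
  N21 x:[68/3,97/3] y:[79/3,101/3] z:[42,68] -> miss, prune

Summary -> nodes [0, 18, 19, 6, 7, 8, 9, 20, 21]; box-tests=9; leaf-entries=1; first=P9

== RESULT ==
[0, 18, 19, 6, 7, 8, 9, 20, 21]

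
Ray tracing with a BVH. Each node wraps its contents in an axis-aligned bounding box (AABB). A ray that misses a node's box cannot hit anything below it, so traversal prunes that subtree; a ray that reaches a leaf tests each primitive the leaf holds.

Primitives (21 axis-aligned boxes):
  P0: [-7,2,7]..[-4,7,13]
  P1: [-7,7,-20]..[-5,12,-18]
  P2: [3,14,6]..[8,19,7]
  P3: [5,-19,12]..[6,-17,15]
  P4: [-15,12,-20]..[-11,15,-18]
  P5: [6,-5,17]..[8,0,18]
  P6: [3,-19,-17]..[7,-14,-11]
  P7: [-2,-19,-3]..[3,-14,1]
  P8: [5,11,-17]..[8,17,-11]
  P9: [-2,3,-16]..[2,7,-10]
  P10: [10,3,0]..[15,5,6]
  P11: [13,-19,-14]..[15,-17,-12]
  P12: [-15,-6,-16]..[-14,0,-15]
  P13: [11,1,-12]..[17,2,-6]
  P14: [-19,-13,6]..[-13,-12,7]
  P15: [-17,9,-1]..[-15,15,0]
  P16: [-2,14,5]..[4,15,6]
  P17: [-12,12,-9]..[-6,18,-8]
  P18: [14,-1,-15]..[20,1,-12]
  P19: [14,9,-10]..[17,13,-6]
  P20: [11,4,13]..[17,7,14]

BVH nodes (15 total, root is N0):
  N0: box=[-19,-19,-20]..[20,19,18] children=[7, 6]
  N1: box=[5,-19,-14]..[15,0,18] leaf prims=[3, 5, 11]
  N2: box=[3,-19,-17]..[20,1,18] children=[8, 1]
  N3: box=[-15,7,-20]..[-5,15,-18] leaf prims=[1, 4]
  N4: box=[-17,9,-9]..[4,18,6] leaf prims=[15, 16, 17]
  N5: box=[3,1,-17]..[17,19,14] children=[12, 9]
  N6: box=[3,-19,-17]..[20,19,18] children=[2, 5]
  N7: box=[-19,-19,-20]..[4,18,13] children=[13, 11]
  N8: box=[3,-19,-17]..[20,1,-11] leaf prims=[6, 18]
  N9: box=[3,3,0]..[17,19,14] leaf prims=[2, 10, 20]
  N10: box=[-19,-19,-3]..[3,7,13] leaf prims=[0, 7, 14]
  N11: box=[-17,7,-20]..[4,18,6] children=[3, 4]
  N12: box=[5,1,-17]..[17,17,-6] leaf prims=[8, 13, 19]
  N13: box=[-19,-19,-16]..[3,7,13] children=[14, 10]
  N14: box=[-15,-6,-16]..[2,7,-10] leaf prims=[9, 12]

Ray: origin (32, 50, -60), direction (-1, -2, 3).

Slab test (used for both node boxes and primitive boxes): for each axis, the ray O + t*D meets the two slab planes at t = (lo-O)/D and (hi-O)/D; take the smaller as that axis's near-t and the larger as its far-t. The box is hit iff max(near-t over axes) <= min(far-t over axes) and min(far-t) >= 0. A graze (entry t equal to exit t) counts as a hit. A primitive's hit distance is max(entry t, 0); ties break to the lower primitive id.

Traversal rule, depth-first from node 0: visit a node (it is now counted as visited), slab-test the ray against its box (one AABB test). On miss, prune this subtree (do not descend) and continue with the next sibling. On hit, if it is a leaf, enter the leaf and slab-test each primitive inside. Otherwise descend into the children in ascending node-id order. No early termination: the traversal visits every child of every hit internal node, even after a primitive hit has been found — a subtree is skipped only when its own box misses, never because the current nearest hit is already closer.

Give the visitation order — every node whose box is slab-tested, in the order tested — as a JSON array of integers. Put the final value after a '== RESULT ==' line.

Traverse from the root:
N0 x:[12,51] y:[31/2,69/2] z:[40/3,26] -> hit [31/2,26], descend [6, 7]
  N6 x:[12,29] y:[31/2,69/2] z:[43/3,26] -> hit [31/2,26], descend [2, 5]
    N2 x:[12,29] y:[49/2,69/2] z:[43/3,26] -> hit [49/2,26], descend [1, 8]
      N1 x:[17,27] y:[25,69/2] z:[46/3,26] -> hit [25,26] leaf, test {P3(miss), P5@t=77/3, P11(miss)}
      N8 x:[12,29] y:[49/2,69/2] z:[43/3,49/3] -> miss, prune
    N5 x:[15,29] y:[31/2,49/2] z:[43/3,74/3] -> hit [31/2,49/2], descend [9, 12]
      N9 x:[15,29] y:[31/2,47/2] z:[20,74/3] -> hit [20,47/2] leaf, test {P2(miss), P10(miss), P20(miss)}
      N12 x:[15,27] y:[33/2,49/2] z:[43/3,18] -> hit [33/2,18] leaf, test {P8(miss), P13(miss), P19(miss)}
  N7 x:[28,51] y:[16,69/2] z:[40/3,73/3] -> miss, prune

Summary -> nodes [0, 6, 2, 1, 8, 5, 9, 12, 7]; box-tests=9; leaf-entries=3; first=P5

== RESULT ==
[0, 6, 2, 1, 8, 5, 9, 12, 7]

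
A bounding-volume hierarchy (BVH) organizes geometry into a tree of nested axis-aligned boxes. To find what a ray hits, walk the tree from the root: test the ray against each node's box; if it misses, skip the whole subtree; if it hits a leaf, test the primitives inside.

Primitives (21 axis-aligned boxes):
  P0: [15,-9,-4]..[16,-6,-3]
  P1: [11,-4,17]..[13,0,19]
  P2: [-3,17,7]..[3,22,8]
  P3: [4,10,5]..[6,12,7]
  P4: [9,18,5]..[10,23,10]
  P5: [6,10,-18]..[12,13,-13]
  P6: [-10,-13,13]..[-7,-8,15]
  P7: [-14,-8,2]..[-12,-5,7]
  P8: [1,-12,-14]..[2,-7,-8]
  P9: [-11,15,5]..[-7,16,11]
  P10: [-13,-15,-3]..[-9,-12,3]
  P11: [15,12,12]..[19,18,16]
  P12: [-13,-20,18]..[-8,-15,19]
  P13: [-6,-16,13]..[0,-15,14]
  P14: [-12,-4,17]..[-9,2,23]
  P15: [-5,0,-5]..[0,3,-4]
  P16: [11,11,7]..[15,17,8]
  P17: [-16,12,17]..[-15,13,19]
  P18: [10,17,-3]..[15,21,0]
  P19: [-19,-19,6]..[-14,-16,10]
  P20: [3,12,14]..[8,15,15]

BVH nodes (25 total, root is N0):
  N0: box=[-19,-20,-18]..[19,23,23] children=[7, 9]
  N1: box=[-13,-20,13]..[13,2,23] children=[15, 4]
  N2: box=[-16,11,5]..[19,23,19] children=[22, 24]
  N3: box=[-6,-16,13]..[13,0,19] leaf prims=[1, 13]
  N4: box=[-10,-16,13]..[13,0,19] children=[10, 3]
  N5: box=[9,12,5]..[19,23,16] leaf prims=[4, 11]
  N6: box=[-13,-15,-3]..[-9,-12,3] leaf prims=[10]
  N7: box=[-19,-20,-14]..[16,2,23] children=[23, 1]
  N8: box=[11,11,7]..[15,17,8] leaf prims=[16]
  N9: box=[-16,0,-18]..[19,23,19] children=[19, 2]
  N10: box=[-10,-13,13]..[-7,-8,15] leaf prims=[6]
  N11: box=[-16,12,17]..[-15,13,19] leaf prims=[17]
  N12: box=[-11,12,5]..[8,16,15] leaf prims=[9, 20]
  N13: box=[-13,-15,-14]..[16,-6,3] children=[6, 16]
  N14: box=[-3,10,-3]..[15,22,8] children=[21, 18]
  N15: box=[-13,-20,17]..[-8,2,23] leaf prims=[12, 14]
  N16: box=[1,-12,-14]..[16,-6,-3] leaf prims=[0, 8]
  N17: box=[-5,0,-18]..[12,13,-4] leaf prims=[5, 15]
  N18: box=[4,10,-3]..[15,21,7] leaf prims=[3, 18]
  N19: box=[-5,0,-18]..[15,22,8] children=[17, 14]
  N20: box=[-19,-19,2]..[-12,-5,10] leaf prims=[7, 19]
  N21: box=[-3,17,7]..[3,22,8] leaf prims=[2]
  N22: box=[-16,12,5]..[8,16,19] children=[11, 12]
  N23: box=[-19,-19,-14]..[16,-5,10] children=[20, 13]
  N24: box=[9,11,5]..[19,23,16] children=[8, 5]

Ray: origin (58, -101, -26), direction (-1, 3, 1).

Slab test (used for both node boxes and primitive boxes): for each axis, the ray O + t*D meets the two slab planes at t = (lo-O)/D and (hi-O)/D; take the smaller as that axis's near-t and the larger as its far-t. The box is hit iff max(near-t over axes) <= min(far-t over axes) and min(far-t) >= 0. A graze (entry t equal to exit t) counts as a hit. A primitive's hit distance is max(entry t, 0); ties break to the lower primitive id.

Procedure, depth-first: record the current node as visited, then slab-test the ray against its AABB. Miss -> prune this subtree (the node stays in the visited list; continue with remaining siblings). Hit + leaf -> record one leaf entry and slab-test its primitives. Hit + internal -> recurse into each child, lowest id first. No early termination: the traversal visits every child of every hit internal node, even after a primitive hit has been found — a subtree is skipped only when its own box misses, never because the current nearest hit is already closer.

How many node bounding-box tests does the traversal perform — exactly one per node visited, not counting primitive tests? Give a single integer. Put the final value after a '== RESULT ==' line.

Walk:
N0 x:[39,77] y:[27,124/3] z:[8,49] -> hit [39,124/3], descend [7, 9]
  N7 x:[42,77] y:[27,103/3] z:[12,49] -> miss, prune
  N9 x:[39,74] y:[101/3,124/3] z:[8,45] -> hit [39,124/3], descend [2, 19]
    N2 x:[39,74] y:[112/3,124/3] z:[31,45] -> hit [39,124/3], descend [22, 24]
      N22 x:[50,74] y:[113/3,39] z:[31,45] -> miss, prune
      N24 x:[39,49] y:[112/3,124/3] z:[31,42] -> hit [39,124/3], descend [5, 8]
        N5 x:[39,49] y:[113/3,124/3] z:[31,42] -> hit [39,124/3] leaf, test {P4(miss), P11@t=39}
        N8 x:[43,47] y:[112/3,118/3] z:[33,34] -> miss, prune
    N19 x:[43,63] y:[101/3,41] z:[8,34] -> miss, prune

Summary -> nodes [0, 7, 9, 2, 22, 24, 5, 8, 19]; box-tests=9; leaf-entries=1; first=P11

== RESULT ==
9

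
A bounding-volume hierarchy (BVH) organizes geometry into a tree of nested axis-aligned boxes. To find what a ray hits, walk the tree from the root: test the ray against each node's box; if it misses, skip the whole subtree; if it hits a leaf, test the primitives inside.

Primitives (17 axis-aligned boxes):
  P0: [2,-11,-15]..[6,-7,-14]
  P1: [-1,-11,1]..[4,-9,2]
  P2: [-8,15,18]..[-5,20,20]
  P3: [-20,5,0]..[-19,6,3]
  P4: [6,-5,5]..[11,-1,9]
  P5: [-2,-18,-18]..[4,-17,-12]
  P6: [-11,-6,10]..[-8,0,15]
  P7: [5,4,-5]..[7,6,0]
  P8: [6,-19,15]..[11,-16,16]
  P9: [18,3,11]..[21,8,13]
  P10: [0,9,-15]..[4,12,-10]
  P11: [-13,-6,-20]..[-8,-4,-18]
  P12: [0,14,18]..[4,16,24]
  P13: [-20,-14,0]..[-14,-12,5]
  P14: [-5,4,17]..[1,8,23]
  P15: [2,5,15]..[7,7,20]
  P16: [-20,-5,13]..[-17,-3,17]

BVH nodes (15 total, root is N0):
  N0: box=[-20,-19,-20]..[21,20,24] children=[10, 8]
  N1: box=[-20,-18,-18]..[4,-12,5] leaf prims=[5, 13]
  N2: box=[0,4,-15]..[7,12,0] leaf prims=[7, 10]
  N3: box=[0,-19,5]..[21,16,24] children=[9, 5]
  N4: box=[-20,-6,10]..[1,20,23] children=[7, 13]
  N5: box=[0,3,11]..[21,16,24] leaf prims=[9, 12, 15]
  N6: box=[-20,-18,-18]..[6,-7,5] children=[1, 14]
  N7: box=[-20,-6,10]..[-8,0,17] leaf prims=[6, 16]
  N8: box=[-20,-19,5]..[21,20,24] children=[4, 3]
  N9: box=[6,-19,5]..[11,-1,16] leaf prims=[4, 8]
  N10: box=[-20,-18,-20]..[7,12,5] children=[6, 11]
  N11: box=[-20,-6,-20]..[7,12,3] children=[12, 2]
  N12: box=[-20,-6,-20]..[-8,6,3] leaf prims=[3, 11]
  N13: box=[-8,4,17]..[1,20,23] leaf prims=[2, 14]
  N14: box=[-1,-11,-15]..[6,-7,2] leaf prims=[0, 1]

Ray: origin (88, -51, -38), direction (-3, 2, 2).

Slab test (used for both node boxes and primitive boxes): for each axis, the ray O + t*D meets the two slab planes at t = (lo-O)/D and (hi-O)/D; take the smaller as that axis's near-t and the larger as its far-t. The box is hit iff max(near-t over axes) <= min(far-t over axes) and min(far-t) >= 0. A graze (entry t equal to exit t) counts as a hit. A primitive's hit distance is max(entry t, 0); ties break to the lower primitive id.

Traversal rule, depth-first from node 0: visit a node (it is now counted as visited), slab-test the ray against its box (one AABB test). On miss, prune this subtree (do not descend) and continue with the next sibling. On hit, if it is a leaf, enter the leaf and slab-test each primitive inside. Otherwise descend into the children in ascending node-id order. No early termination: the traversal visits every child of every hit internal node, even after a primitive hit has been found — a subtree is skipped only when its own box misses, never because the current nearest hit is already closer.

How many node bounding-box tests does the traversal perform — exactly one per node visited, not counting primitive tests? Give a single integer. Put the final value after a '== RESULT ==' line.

Walk:
N0 x:[67/3,36] y:[16,71/2] z:[9,31] -> hit [67/3,31], descend [8, 10]
  N8 x:[67/3,36] y:[16,71/2] z:[43/2,31] -> hit [67/3,31], descend [3, 4]
    N3 x:[67/3,88/3] y:[16,67/2] z:[43/2,31] -> hit [67/3,88/3], descend [5, 9]
      N5 x:[67/3,88/3] y:[27,67/2] z:[49/2,31] -> hit [27,88/3] leaf, test {P9(miss), P12(miss), P15@t=28}
      N9 x:[77/3,82/3] y:[16,25] z:[43/2,27] -> miss, prune
    N4 x:[29,36] y:[45/2,71/2] z:[24,61/2] -> hit [29,61/2], descend [7, 13]
      N7 x:[32,36] y:[45/2,51/2] z:[24,55/2] -> miss, prune
      N13 x:[29,32] y:[55/2,71/2] z:[55/2,61/2] -> hit [29,61/2] leaf, test {P2(miss), P14@t=29}
  N10 x:[27,36] y:[33/2,63/2] z:[9,43/2] -> miss, prune

Summary -> nodes [0, 8, 3, 5, 9, 4, 7, 13, 10]; box-tests=9; leaf-entries=2; first=P15

== RESULT ==
9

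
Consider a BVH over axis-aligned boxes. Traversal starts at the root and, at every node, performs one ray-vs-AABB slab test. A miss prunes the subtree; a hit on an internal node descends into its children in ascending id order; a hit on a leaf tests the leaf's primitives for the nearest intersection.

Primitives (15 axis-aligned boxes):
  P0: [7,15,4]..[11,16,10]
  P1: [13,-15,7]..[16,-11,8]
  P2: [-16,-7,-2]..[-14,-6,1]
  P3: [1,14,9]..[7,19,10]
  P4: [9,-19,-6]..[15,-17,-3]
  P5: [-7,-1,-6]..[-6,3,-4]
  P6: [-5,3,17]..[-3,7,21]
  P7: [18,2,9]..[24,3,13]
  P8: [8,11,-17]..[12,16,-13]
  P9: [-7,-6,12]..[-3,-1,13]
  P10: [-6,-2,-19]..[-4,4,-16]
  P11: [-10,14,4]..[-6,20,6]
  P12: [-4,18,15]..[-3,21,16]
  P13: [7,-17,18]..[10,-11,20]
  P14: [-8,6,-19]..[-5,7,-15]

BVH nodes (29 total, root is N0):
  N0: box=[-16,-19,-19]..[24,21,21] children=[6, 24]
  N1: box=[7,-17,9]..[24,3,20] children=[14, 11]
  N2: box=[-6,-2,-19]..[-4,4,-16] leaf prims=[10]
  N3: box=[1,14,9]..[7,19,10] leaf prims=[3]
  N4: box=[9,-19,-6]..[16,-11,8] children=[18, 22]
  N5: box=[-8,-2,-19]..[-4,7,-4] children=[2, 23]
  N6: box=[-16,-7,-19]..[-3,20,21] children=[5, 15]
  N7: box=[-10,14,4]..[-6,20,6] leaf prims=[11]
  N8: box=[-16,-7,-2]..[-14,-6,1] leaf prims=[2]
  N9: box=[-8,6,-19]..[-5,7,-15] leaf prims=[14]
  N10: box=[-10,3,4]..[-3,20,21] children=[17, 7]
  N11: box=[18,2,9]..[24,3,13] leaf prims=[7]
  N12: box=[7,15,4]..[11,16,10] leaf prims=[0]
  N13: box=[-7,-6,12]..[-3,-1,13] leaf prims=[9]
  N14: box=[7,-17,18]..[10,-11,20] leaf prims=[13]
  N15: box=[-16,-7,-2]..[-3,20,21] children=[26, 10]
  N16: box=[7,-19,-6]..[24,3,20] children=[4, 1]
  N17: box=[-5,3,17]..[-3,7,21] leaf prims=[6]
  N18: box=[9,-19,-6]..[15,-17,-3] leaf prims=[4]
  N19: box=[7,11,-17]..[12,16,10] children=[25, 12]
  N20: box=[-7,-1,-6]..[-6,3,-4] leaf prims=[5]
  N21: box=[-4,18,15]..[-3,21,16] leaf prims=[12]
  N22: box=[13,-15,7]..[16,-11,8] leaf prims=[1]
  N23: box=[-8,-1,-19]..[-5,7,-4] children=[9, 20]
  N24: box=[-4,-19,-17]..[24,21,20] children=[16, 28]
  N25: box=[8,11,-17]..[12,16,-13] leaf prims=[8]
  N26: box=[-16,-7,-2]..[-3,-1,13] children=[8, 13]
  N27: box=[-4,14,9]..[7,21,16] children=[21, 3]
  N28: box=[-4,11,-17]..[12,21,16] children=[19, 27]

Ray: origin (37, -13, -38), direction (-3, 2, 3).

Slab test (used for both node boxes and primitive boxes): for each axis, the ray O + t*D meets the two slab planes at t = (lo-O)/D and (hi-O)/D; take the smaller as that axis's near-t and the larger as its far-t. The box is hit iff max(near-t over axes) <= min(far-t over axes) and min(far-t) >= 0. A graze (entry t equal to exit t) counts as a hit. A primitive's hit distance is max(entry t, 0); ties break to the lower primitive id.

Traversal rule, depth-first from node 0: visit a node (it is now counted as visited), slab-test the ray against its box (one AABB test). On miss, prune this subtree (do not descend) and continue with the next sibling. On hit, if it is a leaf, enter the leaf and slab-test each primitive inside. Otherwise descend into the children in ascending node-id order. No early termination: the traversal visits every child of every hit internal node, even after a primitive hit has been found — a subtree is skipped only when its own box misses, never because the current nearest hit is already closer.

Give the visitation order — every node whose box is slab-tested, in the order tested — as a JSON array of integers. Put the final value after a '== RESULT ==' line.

Walk:
N0 x:[13/3,53/3] y:[-3,17] z:[19/3,59/3] -> hit [19/3,17], descend [6, 24]
  N6 x:[40/3,53/3] y:[3,33/2] z:[19/3,59/3] -> hit [40/3,33/2], descend [5, 15]
    N5 x:[41/3,15] y:[11/2,10] z:[19/3,34/3] -> miss, prune
    N15 x:[40/3,53/3] y:[3,33/2] z:[12,59/3] -> hit [40/3,33/2], descend [10, 26]
      N10 x:[40/3,47/3] y:[8,33/2] z:[14,59/3] -> hit [14,47/3], descend [7, 17]
        N7 x:[43/3,47/3] y:[27/2,33/2] z:[14,44/3] -> hit [43/3,44/3] leaf, test {P11@t=43/3}
        N17 x:[40/3,14] y:[8,10] z:[55/3,59/3] -> miss, prune
      N26 x:[40/3,53/3] y:[3,6] z:[12,17] -> miss, prune
  N24 x:[13/3,41/3] y:[-3,17] z:[7,58/3] -> hit [7,41/3], descend [16, 28]
    N16 x:[13/3,10] y:[-3,8] z:[32/3,58/3] -> miss, prune
    N28 x:[25/3,41/3] y:[12,17] z:[7,18] -> hit [12,41/3], descend [19, 27]
      N19 x:[25/3,10] y:[12,29/2] z:[7,16] -> miss, prune
      N27 x:[10,41/3] y:[27/2,17] z:[47/3,18] -> miss, prune

order=[0, 6, 5, 15, 10, 7, 17, 26, 24, 16, 28, 19, 27]  |boxes|=13  |leaves|=1  hit=P11

== RESULT ==
[0, 6, 5, 15, 10, 7, 17, 26, 24, 16, 28, 19, 27]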